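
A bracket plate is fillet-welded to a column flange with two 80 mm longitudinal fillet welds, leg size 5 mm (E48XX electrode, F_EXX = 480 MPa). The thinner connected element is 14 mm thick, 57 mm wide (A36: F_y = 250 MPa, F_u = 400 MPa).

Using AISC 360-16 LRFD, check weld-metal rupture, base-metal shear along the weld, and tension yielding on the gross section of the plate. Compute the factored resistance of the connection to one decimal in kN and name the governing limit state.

Weld metal: throat = 0.707×5 = 3.535 mm, L = 2×80 = 160 mm. φR_n = 0.75 × 0.6 × 480 × 3.535 × 160 = 122.2 kN.
Base metal shear (14 mm plate): yield φR_n = 1.0×0.6×250×14×160 = 336.0 kN; rupture φR_n = 0.75×0.6×400×14×160 = 403.2 kN; take 336.0 kN (yield).
Tension yield (gross): A_g = 57×14 = 798 mm². φR_n = 0.90 × 250 × 798 = 179.6 kN.
Governing: min(122.2, 336.0, 179.6) = 122.2 kN → weld metal.

122.2 kN (weld metal governs)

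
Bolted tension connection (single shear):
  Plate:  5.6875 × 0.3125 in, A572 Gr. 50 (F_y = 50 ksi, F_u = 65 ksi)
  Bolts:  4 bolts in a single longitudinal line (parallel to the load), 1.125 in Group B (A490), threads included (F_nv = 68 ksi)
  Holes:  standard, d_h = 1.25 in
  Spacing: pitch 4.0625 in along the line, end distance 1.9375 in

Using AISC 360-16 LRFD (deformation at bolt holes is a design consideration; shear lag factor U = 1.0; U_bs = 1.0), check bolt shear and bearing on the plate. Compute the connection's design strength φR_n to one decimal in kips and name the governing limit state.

147.4 kips (bearing governs)

Bolt shear: A_b = π(1.125)²/4 = 0.99402 in². φR_n = 0.75 × 68 × 0.99402 × 4 × 1 = 202.8 kips.
Bearing (0.3125 in plate, F_u = 65 ksi): end bolts L_c = 1.9375 − 1.25/2 = 1.3125, R_n = min(1.2×1.3125×0.3125×65, 2.4×1.125×0.3125×65) = 31.992 kips/bolt; interior L_c = 4.0625 − 1.25 = 2.8125, R_n = 54.844 kips/bolt. φR_n = 0.75 × (1×31.992 + 3×54.844) = 147.4 kips.
Governing: min(202.8, 147.4) = 147.4 kips → bearing.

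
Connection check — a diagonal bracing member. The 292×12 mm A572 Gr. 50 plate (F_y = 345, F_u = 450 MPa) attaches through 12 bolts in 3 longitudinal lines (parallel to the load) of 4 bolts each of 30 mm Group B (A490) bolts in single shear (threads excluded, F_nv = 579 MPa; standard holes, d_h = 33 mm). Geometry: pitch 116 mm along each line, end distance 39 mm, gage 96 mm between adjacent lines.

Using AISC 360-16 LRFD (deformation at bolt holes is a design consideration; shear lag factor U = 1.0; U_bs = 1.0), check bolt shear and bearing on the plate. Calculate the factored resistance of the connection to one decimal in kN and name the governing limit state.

Bolt shear: A_b = π(30)²/4 = 706.86 mm². φR_n = 0.75 × 579 × 706.86 × 12 × 1 = 3683.4 kN.
Bearing (12 mm plate, F_u = 450 MPa): end bolts L_c = 39 − 33/2 = 22.5, R_n = min(1.2×22.5×12×450, 2.4×30×12×450) = 145.8 kN/bolt; interior L_c = 116 − 33 = 83, R_n = 388.8 kN/bolt. φR_n = 0.75 × (3×145.8 + 9×388.8) = 2952.5 kN.
Governing: min(3683.4, 2952.5) = 2952.5 kN → bearing.

2952.5 kN (bearing governs)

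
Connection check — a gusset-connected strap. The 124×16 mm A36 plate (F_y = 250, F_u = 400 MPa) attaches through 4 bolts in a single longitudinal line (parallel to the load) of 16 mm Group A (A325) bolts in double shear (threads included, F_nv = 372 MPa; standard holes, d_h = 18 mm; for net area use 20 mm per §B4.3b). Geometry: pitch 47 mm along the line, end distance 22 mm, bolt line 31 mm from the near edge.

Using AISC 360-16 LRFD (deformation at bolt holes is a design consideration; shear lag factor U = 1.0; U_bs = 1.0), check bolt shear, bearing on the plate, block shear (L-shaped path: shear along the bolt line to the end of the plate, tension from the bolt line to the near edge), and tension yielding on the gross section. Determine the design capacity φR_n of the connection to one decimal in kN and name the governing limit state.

368.6 kN (block shear governs)

Bolt shear: A_b = π(16)²/4 = 201.06 mm². φR_n = 0.75 × 372 × 201.06 × 4 × 2 = 448.8 kN.
Bearing (16 mm plate, F_u = 400 MPa): end bolts L_c = 22 − 18/2 = 13, R_n = min(1.2×13×16×400, 2.4×16×16×400) = 99.84 kN/bolt; interior L_c = 47 − 18 = 29, R_n = 222.72 kN/bolt. φR_n = 0.75 × (1×99.84 + 3×222.72) = 576.0 kN.
Block shear: shear path 1×[22+3×47] = 1×163 mm, A_gv = 2608, A_nv = 1×(163 − 3.5×20)×16 = 1488 mm²; tension to near edge: (31 − 0.5×20)×16 = 336 mm². R_n = min(0.6×400×1488, 0.6×250×2608) + 1.0×400×336 = min(357.12, 391.2) + 134.4 = 491.52 kN. φR_n = 0.75 × 491.52 = 368.6 kN.
Tension yield (gross): A_g = 124×16 = 1984 mm². φR_n = 0.90 × 250 × 1984 = 446.4 kN.
Governing: min(448.8, 576.0, 368.6, 446.4) = 368.6 kN → block shear.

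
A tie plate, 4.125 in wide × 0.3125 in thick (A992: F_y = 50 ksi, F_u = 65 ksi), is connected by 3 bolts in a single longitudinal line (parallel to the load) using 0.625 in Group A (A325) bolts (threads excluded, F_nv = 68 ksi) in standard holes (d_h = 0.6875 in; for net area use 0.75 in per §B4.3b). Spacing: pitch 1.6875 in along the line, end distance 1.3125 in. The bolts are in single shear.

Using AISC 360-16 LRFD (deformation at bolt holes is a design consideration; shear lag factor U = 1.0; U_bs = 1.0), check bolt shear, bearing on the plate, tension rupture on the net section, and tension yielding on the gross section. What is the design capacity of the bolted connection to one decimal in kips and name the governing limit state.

46.9 kips (bolt shear governs)

Bolt shear: A_b = π(0.625)²/4 = 0.3068 in². φR_n = 0.75 × 68 × 0.3068 × 3 × 1 = 46.9 kips.
Bearing (0.3125 in plate, F_u = 65 ksi): end bolts L_c = 1.3125 − 0.6875/2 = 0.96875, R_n = min(1.2×0.96875×0.3125×65, 2.4×0.625×0.3125×65) = 23.613 kips/bolt; interior L_c = 1.6875 − 0.6875 = 1, R_n = 24.375 kips/bolt. φR_n = 0.75 × (1×23.613 + 2×24.375) = 54.3 kips.
Tension rupture (net): A_n = (4.125 − 1×0.75)×0.3125 = 1.0547 in² (U = 1.0, A_e = A_n). φR_n = 0.75 × 65 × 1.0547 = 51.4 kips.
Tension yield (gross): A_g = 4.125×0.3125 = 1.2891 in². φR_n = 0.90 × 50 × 1.2891 = 58.0 kips.
Governing: min(46.9, 54.3, 51.4, 58.0) = 46.9 kips → bolt shear.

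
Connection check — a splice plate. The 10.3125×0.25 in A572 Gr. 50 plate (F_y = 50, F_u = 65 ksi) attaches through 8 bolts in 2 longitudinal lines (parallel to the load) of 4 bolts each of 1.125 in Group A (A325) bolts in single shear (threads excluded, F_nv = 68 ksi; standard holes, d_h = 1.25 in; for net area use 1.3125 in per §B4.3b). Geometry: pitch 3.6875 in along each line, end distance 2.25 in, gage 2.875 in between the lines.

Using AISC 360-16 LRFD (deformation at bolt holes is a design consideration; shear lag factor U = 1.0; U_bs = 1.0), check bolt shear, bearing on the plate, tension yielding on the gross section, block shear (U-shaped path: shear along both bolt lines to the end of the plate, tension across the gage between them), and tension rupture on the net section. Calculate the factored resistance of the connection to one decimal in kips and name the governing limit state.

93.7 kips (net-section rupture governs)

Bolt shear: A_b = π(1.125)²/4 = 0.99402 in². φR_n = 0.75 × 68 × 0.99402 × 8 × 1 = 405.6 kips.
Bearing (0.25 in plate, F_u = 65 ksi): end bolts L_c = 2.25 − 1.25/2 = 1.625, R_n = min(1.2×1.625×0.25×65, 2.4×1.125×0.25×65) = 31.688 kips/bolt; interior L_c = 3.6875 − 1.25 = 2.4375, R_n = 43.875 kips/bolt. φR_n = 0.75 × (2×31.688 + 6×43.875) = 245.0 kips.
Tension yield (gross): A_g = 10.3125×0.25 = 2.5781 in². φR_n = 0.90 × 50 × 2.5781 = 116.0 kips.
Block shear: shear path 2×[2.25+3×3.6875] = 2×13.3125 in, A_gv = 6.6563, A_nv = 2×(13.3125 − 3.5×1.3125)×0.25 = 4.3594 in²; tension across gage: (2.875 − 1×1.3125)×0.25 = 0.39063 in². R_n = min(0.6×65×4.3594, 0.6×50×6.6563) + 1.0×65×0.39063 = min(170.02, 199.69) + 25.391 = 195.41 kips. φR_n = 0.75 × 195.41 = 146.6 kips.
Tension rupture (net): A_n = (10.3125 − 2×1.3125)×0.25 = 1.9219 in² (U = 1.0, A_e = A_n). φR_n = 0.75 × 65 × 1.9219 = 93.7 kips.
Governing: min(405.6, 245.0, 116.0, 146.6, 93.7) = 93.7 kips → net-section rupture.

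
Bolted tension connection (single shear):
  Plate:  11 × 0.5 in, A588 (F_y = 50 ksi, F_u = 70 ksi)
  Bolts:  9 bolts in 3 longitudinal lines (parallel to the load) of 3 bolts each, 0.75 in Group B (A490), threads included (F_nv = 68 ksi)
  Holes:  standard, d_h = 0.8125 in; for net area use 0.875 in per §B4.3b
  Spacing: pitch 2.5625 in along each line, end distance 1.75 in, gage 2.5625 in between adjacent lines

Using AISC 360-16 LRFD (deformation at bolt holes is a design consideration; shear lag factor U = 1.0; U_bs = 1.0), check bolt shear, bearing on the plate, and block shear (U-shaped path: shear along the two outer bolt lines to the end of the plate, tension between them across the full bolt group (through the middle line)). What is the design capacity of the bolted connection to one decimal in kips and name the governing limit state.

202.8 kips (bolt shear governs)

Bolt shear: A_b = π(0.75)²/4 = 0.44179 in². φR_n = 0.75 × 68 × 0.44179 × 9 × 1 = 202.8 kips.
Bearing (0.5 in plate, F_u = 70 ksi): end bolts L_c = 1.75 − 0.8125/2 = 1.34375, R_n = min(1.2×1.34375×0.5×70, 2.4×0.75×0.5×70) = 56.438 kips/bolt; interior L_c = 2.5625 − 0.8125 = 1.75, R_n = 63 kips/bolt. φR_n = 0.75 × (3×56.438 + 6×63) = 410.5 kips.
Block shear: shear path 2×[1.75+2×2.5625] = 2×6.875 in, A_gv = 6.875, A_nv = 2×(6.875 − 2.5×0.875)×0.5 = 4.6875 in²; tension across gage: (5.125 − 2×0.875)×0.5 = 1.6875 in². R_n = min(0.6×70×4.6875, 0.6×50×6.875) + 1.0×70×1.6875 = min(196.88, 206.25) + 118.13 = 315.01 kips. φR_n = 0.75 × 315.01 = 236.3 kips.
Governing: min(202.8, 410.5, 236.3) = 202.8 kips → bolt shear.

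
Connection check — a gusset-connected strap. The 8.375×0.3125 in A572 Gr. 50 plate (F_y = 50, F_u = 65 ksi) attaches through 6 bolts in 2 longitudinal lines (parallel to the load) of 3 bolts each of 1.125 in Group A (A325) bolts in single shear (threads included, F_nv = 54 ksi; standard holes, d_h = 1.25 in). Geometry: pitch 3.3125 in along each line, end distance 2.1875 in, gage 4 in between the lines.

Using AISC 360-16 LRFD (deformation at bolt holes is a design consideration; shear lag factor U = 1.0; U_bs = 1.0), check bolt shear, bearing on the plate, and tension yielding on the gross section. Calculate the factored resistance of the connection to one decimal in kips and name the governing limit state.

Bolt shear: A_b = π(1.125)²/4 = 0.99402 in². φR_n = 0.75 × 54 × 0.99402 × 6 × 1 = 241.5 kips.
Bearing (0.3125 in plate, F_u = 65 ksi): end bolts L_c = 2.1875 − 1.25/2 = 1.5625, R_n = min(1.2×1.5625×0.3125×65, 2.4×1.125×0.3125×65) = 38.086 kips/bolt; interior L_c = 3.3125 − 1.25 = 2.0625, R_n = 50.273 kips/bolt. φR_n = 0.75 × (2×38.086 + 4×50.273) = 207.9 kips.
Tension yield (gross): A_g = 8.375×0.3125 = 2.6172 in². φR_n = 0.90 × 50 × 2.6172 = 117.8 kips.
Governing: min(241.5, 207.9, 117.8) = 117.8 kips → gross-section yield.

117.8 kips (gross-section yield governs)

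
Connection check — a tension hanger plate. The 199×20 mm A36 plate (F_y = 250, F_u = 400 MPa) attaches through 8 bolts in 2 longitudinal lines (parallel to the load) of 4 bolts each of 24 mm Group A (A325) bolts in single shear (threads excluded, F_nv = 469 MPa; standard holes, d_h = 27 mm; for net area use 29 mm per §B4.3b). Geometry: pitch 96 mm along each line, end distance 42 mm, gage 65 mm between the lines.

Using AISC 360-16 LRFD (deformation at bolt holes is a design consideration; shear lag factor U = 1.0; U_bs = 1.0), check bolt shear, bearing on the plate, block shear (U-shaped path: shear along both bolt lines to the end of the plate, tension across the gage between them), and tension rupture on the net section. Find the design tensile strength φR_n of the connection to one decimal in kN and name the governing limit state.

846.0 kN (net-section rupture governs)

Bolt shear: A_b = π(24)²/4 = 452.39 mm². φR_n = 0.75 × 469 × 452.39 × 8 × 1 = 1273.0 kN.
Bearing (20 mm plate, F_u = 400 MPa): end bolts L_c = 42 − 27/2 = 28.5, R_n = min(1.2×28.5×20×400, 2.4×24×20×400) = 273.6 kN/bolt; interior L_c = 96 − 27 = 69, R_n = 460.8 kN/bolt. φR_n = 0.75 × (2×273.6 + 6×460.8) = 2484.0 kN.
Block shear: shear path 2×[42+3×96] = 2×330 mm, A_gv = 13200, A_nv = 2×(330 − 3.5×29)×20 = 9140 mm²; tension across gage: (65 − 1×29)×20 = 720 mm². R_n = min(0.6×400×9140, 0.6×250×13200) + 1.0×400×720 = min(2193.6, 1980) + 288 = 2268 kN. φR_n = 0.75 × 2268 = 1701.0 kN.
Tension rupture (net): A_n = (199 − 2×29)×20 = 2820 mm² (U = 1.0, A_e = A_n). φR_n = 0.75 × 400 × 2820 = 846.0 kN.
Governing: min(1273.0, 2484.0, 1701.0, 846.0) = 846.0 kN → net-section rupture.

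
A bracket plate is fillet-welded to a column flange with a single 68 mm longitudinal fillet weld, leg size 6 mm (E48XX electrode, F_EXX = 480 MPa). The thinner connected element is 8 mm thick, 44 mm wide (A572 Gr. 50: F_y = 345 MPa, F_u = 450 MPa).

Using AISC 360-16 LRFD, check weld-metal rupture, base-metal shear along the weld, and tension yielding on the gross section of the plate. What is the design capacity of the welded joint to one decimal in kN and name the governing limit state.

62.3 kN (weld metal governs)

Weld metal: throat = 0.707×6 = 4.242 mm, L = 68 mm. φR_n = 0.75 × 0.6 × 480 × 4.242 × 68 = 62.3 kN.
Base metal shear (8 mm plate): yield φR_n = 1.0×0.6×345×8×68 = 112.6 kN; rupture φR_n = 0.75×0.6×450×8×68 = 110.2 kN; take 110.2 kN (rupture).
Tension yield (gross): A_g = 44×8 = 352 mm². φR_n = 0.90 × 345 × 352 = 109.3 kN.
Governing: min(62.3, 110.2, 109.3) = 62.3 kN → weld metal.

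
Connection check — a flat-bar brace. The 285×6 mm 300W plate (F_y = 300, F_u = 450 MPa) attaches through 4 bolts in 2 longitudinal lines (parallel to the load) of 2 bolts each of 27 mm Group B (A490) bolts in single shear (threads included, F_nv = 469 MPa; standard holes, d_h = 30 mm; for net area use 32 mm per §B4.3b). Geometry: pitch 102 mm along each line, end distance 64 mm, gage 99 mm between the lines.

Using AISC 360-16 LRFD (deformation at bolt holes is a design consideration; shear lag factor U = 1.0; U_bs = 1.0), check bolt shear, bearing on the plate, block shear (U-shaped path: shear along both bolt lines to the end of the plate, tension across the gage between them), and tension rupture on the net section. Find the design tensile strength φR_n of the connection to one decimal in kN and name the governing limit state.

Bolt shear: A_b = π(27)²/4 = 572.56 mm². φR_n = 0.75 × 469 × 572.56 × 4 × 1 = 805.6 kN.
Bearing (6 mm plate, F_u = 450 MPa): end bolts L_c = 64 − 30/2 = 49, R_n = min(1.2×49×6×450, 2.4×27×6×450) = 158.76 kN/bolt; interior L_c = 102 − 30 = 72, R_n = 174.96 kN/bolt. φR_n = 0.75 × (2×158.76 + 2×174.96) = 500.6 kN.
Block shear: shear path 2×[64+1×102] = 2×166 mm, A_gv = 1992, A_nv = 2×(166 − 1.5×32)×6 = 1416 mm²; tension across gage: (99 − 1×32)×6 = 402 mm². R_n = min(0.6×450×1416, 0.6×300×1992) + 1.0×450×402 = min(382.32, 358.56) + 180.9 = 539.46 kN. φR_n = 0.75 × 539.46 = 404.6 kN.
Tension rupture (net): A_n = (285 − 2×32)×6 = 1326 mm² (U = 1.0, A_e = A_n). φR_n = 0.75 × 450 × 1326 = 447.5 kN.
Governing: min(805.6, 500.6, 404.6, 447.5) = 404.6 kN → block shear.

404.6 kN (block shear governs)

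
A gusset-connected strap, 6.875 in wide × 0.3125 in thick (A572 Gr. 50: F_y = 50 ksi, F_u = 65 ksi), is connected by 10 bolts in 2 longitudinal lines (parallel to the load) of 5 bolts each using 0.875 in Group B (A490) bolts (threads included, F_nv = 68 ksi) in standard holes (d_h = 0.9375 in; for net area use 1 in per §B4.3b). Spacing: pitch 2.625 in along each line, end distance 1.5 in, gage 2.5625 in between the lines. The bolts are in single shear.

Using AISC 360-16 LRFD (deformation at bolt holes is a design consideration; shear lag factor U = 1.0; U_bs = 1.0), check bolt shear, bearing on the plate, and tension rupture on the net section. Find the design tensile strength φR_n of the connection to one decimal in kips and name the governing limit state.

74.3 kips (net-section rupture governs)

Bolt shear: A_b = π(0.875)²/4 = 0.60132 in². φR_n = 0.75 × 68 × 0.60132 × 10 × 1 = 306.7 kips.
Bearing (0.3125 in plate, F_u = 65 ksi): end bolts L_c = 1.5 − 0.9375/2 = 1.03125, R_n = min(1.2×1.03125×0.3125×65, 2.4×0.875×0.3125×65) = 25.137 kips/bolt; interior L_c = 2.625 − 0.9375 = 1.6875, R_n = 41.133 kips/bolt. φR_n = 0.75 × (2×25.137 + 8×41.133) = 284.5 kips.
Tension rupture (net): A_n = (6.875 − 2×1)×0.3125 = 1.5234 in² (U = 1.0, A_e = A_n). φR_n = 0.75 × 65 × 1.5234 = 74.3 kips.
Governing: min(306.7, 284.5, 74.3) = 74.3 kips → net-section rupture.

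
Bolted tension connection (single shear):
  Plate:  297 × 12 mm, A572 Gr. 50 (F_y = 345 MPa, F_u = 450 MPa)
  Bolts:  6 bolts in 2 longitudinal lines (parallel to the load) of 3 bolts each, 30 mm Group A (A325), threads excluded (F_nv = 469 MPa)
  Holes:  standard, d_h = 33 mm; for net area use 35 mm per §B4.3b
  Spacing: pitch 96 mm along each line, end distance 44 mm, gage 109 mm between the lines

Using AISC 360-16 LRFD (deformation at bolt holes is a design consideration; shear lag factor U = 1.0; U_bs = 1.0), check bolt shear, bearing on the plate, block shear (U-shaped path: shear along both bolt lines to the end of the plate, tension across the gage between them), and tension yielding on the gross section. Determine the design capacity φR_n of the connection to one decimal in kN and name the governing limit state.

Bolt shear: A_b = π(30)²/4 = 706.86 mm². φR_n = 0.75 × 469 × 706.86 × 6 × 1 = 1491.8 kN.
Bearing (12 mm plate, F_u = 450 MPa): end bolts L_c = 44 − 33/2 = 27.5, R_n = min(1.2×27.5×12×450, 2.4×30×12×450) = 178.2 kN/bolt; interior L_c = 96 − 33 = 63, R_n = 388.8 kN/bolt. φR_n = 0.75 × (2×178.2 + 4×388.8) = 1433.7 kN.
Block shear: shear path 2×[44+2×96] = 2×236 mm, A_gv = 5664, A_nv = 2×(236 − 2.5×35)×12 = 3564 mm²; tension across gage: (109 − 1×35)×12 = 888 mm². R_n = min(0.6×450×3564, 0.6×345×5664) + 1.0×450×888 = min(962.28, 1172.4) + 399.6 = 1361.9 kN. φR_n = 0.75 × 1361.9 = 1021.4 kN.
Tension yield (gross): A_g = 297×12 = 3564 mm². φR_n = 0.90 × 345 × 3564 = 1106.6 kN.
Governing: min(1491.8, 1433.7, 1021.4, 1106.6) = 1021.4 kN → block shear.

1021.4 kN (block shear governs)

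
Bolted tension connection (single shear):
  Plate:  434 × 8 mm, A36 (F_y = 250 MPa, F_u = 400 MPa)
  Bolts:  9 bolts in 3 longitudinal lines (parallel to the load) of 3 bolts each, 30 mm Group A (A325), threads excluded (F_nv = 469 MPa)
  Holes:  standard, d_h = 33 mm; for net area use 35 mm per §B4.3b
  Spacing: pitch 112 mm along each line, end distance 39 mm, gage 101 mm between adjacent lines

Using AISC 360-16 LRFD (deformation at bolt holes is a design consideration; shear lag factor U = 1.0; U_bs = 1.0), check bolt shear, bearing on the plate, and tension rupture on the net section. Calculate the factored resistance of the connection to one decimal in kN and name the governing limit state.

789.6 kN (net-section rupture governs)

Bolt shear: A_b = π(30)²/4 = 706.86 mm². φR_n = 0.75 × 469 × 706.86 × 9 × 1 = 2237.7 kN.
Bearing (8 mm plate, F_u = 400 MPa): end bolts L_c = 39 − 33/2 = 22.5, R_n = min(1.2×22.5×8×400, 2.4×30×8×400) = 86.4 kN/bolt; interior L_c = 112 − 33 = 79, R_n = 230.4 kN/bolt. φR_n = 0.75 × (3×86.4 + 6×230.4) = 1231.2 kN.
Tension rupture (net): A_n = (434 − 3×35)×8 = 2632 mm² (U = 1.0, A_e = A_n). φR_n = 0.75 × 400 × 2632 = 789.6 kN.
Governing: min(2237.7, 1231.2, 789.6) = 789.6 kN → net-section rupture.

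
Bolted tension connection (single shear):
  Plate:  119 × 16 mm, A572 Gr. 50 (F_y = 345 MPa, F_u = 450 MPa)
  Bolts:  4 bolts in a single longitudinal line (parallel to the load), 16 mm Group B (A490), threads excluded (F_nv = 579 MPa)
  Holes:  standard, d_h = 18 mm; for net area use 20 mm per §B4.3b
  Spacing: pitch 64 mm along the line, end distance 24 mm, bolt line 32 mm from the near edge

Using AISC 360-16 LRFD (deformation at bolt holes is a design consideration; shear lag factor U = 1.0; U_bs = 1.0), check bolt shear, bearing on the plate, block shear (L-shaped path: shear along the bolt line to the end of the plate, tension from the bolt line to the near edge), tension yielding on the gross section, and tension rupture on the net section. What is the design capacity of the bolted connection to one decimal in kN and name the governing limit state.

349.2 kN (bolt shear governs)

Bolt shear: A_b = π(16)²/4 = 201.06 mm². φR_n = 0.75 × 579 × 201.06 × 4 × 1 = 349.2 kN.
Bearing (16 mm plate, F_u = 450 MPa): end bolts L_c = 24 − 18/2 = 15, R_n = min(1.2×15×16×450, 2.4×16×16×450) = 129.6 kN/bolt; interior L_c = 64 − 18 = 46, R_n = 276.48 kN/bolt. φR_n = 0.75 × (1×129.6 + 3×276.48) = 719.3 kN.
Block shear: shear path 1×[24+3×64] = 1×216 mm, A_gv = 3456, A_nv = 1×(216 − 3.5×20)×16 = 2336 mm²; tension to near edge: (32 − 0.5×20)×16 = 352 mm². R_n = min(0.6×450×2336, 0.6×345×3456) + 1.0×450×352 = min(630.72, 715.39) + 158.4 = 789.12 kN. φR_n = 0.75 × 789.12 = 591.8 kN.
Tension yield (gross): A_g = 119×16 = 1904 mm². φR_n = 0.90 × 345 × 1904 = 591.2 kN.
Tension rupture (net): A_n = (119 − 1×20)×16 = 1584 mm² (U = 1.0, A_e = A_n). φR_n = 0.75 × 450 × 1584 = 534.6 kN.
Governing: min(349.2, 719.3, 591.8, 591.2, 534.6) = 349.2 kN → bolt shear.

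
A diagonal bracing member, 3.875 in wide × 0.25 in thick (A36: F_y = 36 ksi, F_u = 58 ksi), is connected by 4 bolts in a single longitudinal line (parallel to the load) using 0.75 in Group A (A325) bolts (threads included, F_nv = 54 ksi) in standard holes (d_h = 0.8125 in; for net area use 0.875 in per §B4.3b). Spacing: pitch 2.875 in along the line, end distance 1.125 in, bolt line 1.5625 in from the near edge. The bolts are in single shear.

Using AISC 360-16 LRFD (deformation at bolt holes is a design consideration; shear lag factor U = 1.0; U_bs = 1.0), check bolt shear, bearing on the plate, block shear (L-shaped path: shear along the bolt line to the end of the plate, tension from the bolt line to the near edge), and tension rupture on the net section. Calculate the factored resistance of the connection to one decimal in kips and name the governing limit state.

Bolt shear: A_b = π(0.75)²/4 = 0.44179 in². φR_n = 0.75 × 54 × 0.44179 × 4 × 1 = 71.6 kips.
Bearing (0.25 in plate, F_u = 58 ksi): end bolts L_c = 1.125 − 0.8125/2 = 0.71875, R_n = min(1.2×0.71875×0.25×58, 2.4×0.75×0.25×58) = 12.506 kips/bolt; interior L_c = 2.875 − 0.8125 = 2.0625, R_n = 26.1 kips/bolt. φR_n = 0.75 × (1×12.506 + 3×26.1) = 68.1 kips.
Block shear: shear path 1×[1.125+3×2.875] = 1×9.75 in, A_gv = 2.4375, A_nv = 1×(9.75 − 3.5×0.875)×0.25 = 1.6719 in²; tension to near edge: (1.5625 − 0.5×0.875)×0.25 = 0.28125 in². R_n = min(0.6×58×1.6719, 0.6×36×2.4375) + 1.0×58×0.28125 = min(58.182, 52.65) + 16.313 = 68.963 kips. φR_n = 0.75 × 68.963 = 51.7 kips.
Tension rupture (net): A_n = (3.875 − 1×0.875)×0.25 = 0.75 in² (U = 1.0, A_e = A_n). φR_n = 0.75 × 58 × 0.75 = 32.6 kips.
Governing: min(71.6, 68.1, 51.7, 32.6) = 32.6 kips → net-section rupture.

32.6 kips (net-section rupture governs)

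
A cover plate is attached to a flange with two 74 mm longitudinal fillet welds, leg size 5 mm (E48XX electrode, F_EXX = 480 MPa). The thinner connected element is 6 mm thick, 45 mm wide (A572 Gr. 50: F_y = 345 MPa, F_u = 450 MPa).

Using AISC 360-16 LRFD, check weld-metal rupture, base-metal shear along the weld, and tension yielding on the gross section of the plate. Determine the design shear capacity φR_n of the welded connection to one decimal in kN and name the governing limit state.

83.8 kN (gross-section yield governs)

Weld metal: throat = 0.707×5 = 3.535 mm, L = 2×74 = 148 mm. φR_n = 0.75 × 0.6 × 480 × 3.535 × 148 = 113.0 kN.
Base metal shear (6 mm plate): yield φR_n = 1.0×0.6×345×6×148 = 183.8 kN; rupture φR_n = 0.75×0.6×450×6×148 = 179.8 kN; take 179.8 kN (rupture).
Tension yield (gross): A_g = 45×6 = 270 mm². φR_n = 0.90 × 345 × 270 = 83.8 kN.
Governing: min(113.0, 179.8, 83.8) = 83.8 kN → gross-section yield.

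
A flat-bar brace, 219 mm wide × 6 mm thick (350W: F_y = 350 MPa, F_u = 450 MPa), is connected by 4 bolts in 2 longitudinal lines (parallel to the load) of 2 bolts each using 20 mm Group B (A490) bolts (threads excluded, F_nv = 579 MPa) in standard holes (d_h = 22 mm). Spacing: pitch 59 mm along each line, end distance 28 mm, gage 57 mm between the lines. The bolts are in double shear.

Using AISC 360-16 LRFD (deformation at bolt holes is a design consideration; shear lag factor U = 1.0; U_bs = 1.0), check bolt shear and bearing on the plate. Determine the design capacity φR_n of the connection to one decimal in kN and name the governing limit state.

Bolt shear: A_b = π(20)²/4 = 314.16 mm². φR_n = 0.75 × 579 × 314.16 × 4 × 2 = 1091.4 kN.
Bearing (6 mm plate, F_u = 450 MPa): end bolts L_c = 28 − 22/2 = 17, R_n = min(1.2×17×6×450, 2.4×20×6×450) = 55.08 kN/bolt; interior L_c = 59 − 22 = 37, R_n = 119.88 kN/bolt. φR_n = 0.75 × (2×55.08 + 2×119.88) = 262.4 kN.
Governing: min(1091.4, 262.4) = 262.4 kN → bearing.

262.4 kN (bearing governs)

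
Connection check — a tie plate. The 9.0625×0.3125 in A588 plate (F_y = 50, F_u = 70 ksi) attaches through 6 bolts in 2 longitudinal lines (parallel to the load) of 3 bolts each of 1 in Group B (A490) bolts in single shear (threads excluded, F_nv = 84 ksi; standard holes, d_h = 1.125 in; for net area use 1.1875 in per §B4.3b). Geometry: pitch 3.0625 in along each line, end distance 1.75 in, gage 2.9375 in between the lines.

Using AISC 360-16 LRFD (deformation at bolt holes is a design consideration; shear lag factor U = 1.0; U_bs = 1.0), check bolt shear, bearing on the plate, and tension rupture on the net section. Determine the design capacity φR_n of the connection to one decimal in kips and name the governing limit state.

109.7 kips (net-section rupture governs)

Bolt shear: A_b = π(1)²/4 = 0.7854 in². φR_n = 0.75 × 84 × 0.7854 × 6 × 1 = 296.9 kips.
Bearing (0.3125 in plate, F_u = 70 ksi): end bolts L_c = 1.75 − 1.125/2 = 1.1875, R_n = min(1.2×1.1875×0.3125×70, 2.4×1×0.3125×70) = 31.172 kips/bolt; interior L_c = 3.0625 − 1.125 = 1.9375, R_n = 50.859 kips/bolt. φR_n = 0.75 × (2×31.172 + 4×50.859) = 199.3 kips.
Tension rupture (net): A_n = (9.0625 − 2×1.1875)×0.3125 = 2.0898 in² (U = 1.0, A_e = A_n). φR_n = 0.75 × 70 × 2.0898 = 109.7 kips.
Governing: min(296.9, 199.3, 109.7) = 109.7 kips → net-section rupture.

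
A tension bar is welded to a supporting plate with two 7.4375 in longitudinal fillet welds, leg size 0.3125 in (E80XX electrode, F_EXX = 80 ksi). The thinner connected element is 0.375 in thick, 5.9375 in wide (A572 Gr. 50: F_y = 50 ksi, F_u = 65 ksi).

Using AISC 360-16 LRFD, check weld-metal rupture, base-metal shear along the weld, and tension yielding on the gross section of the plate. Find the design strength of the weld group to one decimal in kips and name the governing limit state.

100.2 kips (gross-section yield governs)

Weld metal: throat = 0.707×0.3125 = 0.22094 in, L = 2×7.4375 = 14.875 in. φR_n = 0.75 × 0.6 × 80 × 0.22094 × 14.875 = 118.3 kips.
Base metal shear (0.375 in plate): yield φR_n = 1.0×0.6×50×0.375×14.875 = 167.3 kips; rupture φR_n = 0.75×0.6×65×0.375×14.875 = 163.2 kips; take 163.2 kips (rupture).
Tension yield (gross): A_g = 5.9375×0.375 = 2.2266 in². φR_n = 0.90 × 50 × 2.2266 = 100.2 kips.
Governing: min(118.3, 163.2, 100.2) = 100.2 kips → gross-section yield.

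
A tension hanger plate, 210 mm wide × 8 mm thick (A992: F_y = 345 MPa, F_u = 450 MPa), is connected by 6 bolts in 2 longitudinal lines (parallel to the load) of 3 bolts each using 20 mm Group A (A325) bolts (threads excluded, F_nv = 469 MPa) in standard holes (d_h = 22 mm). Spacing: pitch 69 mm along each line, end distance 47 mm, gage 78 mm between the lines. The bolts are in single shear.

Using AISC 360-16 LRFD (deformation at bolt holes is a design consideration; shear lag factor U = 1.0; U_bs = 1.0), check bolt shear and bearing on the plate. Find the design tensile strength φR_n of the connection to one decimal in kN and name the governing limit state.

Bolt shear: A_b = π(20)²/4 = 314.16 mm². φR_n = 0.75 × 469 × 314.16 × 6 × 1 = 663.0 kN.
Bearing (8 mm plate, F_u = 450 MPa): end bolts L_c = 47 − 22/2 = 36, R_n = min(1.2×36×8×450, 2.4×20×8×450) = 155.52 kN/bolt; interior L_c = 69 − 22 = 47, R_n = 172.8 kN/bolt. φR_n = 0.75 × (2×155.52 + 4×172.8) = 751.7 kN.
Governing: min(663.0, 751.7) = 663.0 kN → bolt shear.

663.0 kN (bolt shear governs)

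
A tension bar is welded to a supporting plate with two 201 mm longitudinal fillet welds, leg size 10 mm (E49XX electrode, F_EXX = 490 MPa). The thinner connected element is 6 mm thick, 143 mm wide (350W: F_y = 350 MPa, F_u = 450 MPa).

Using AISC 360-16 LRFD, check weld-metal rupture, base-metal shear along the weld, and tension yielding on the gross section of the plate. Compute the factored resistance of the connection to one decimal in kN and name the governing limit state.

Weld metal: throat = 0.707×10 = 7.07 mm, L = 2×201 = 402 mm. φR_n = 0.75 × 0.6 × 490 × 7.07 × 402 = 626.7 kN.
Base metal shear (6 mm plate): yield φR_n = 1.0×0.6×350×6×402 = 506.5 kN; rupture φR_n = 0.75×0.6×450×6×402 = 488.4 kN; take 488.4 kN (rupture).
Tension yield (gross): A_g = 143×6 = 858 mm². φR_n = 0.90 × 350 × 858 = 270.3 kN.
Governing: min(626.7, 488.4, 270.3) = 270.3 kN → gross-section yield.

270.3 kN (gross-section yield governs)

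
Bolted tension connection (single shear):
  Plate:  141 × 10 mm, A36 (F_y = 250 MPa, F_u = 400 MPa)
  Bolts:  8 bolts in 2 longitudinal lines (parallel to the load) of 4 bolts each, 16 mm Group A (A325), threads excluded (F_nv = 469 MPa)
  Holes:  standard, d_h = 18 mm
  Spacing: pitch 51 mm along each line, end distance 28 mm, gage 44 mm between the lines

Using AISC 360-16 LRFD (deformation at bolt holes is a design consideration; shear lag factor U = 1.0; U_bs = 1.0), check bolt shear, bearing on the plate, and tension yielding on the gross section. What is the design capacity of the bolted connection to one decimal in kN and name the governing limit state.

317.3 kN (gross-section yield governs)

Bolt shear: A_b = π(16)²/4 = 201.06 mm². φR_n = 0.75 × 469 × 201.06 × 8 × 1 = 565.8 kN.
Bearing (10 mm plate, F_u = 400 MPa): end bolts L_c = 28 − 18/2 = 19, R_n = min(1.2×19×10×400, 2.4×16×10×400) = 91.2 kN/bolt; interior L_c = 51 − 18 = 33, R_n = 153.6 kN/bolt. φR_n = 0.75 × (2×91.2 + 6×153.6) = 828.0 kN.
Tension yield (gross): A_g = 141×10 = 1410 mm². φR_n = 0.90 × 250 × 1410 = 317.3 kN.
Governing: min(565.8, 828.0, 317.3) = 317.3 kN → gross-section yield.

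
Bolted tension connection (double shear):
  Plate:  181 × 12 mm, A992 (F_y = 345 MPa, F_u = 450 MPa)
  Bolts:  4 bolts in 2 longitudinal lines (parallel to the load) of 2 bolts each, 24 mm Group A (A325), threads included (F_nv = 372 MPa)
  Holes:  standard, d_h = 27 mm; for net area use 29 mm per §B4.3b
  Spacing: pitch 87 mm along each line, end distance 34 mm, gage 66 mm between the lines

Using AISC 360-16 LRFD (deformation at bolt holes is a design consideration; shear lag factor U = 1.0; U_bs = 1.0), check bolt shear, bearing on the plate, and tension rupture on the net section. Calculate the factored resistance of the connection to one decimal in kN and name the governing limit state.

Bolt shear: A_b = π(24)²/4 = 452.39 mm². φR_n = 0.75 × 372 × 452.39 × 4 × 2 = 1009.7 kN.
Bearing (12 mm plate, F_u = 450 MPa): end bolts L_c = 34 − 27/2 = 20.5, R_n = min(1.2×20.5×12×450, 2.4×24×12×450) = 132.84 kN/bolt; interior L_c = 87 − 27 = 60, R_n = 311.04 kN/bolt. φR_n = 0.75 × (2×132.84 + 2×311.04) = 665.8 kN.
Tension rupture (net): A_n = (181 − 2×29)×12 = 1476 mm² (U = 1.0, A_e = A_n). φR_n = 0.75 × 450 × 1476 = 498.2 kN.
Governing: min(1009.7, 665.8, 498.2) = 498.2 kN → net-section rupture.

498.2 kN (net-section rupture governs)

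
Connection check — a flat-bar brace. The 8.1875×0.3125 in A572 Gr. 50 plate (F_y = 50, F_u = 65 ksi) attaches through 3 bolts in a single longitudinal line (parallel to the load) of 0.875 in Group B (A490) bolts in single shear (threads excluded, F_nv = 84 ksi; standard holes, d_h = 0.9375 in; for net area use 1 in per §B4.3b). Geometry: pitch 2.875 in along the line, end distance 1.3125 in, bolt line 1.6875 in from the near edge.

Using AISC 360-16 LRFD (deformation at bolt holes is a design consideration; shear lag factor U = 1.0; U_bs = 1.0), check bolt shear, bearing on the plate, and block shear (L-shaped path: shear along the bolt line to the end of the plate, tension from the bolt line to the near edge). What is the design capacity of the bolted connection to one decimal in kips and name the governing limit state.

Bolt shear: A_b = π(0.875)²/4 = 0.60132 in². φR_n = 0.75 × 84 × 0.60132 × 3 × 1 = 113.6 kips.
Bearing (0.3125 in plate, F_u = 65 ksi): end bolts L_c = 1.3125 − 0.9375/2 = 0.84375, R_n = min(1.2×0.84375×0.3125×65, 2.4×0.875×0.3125×65) = 20.566 kips/bolt; interior L_c = 2.875 − 0.9375 = 1.9375, R_n = 42.656 kips/bolt. φR_n = 0.75 × (1×20.566 + 2×42.656) = 79.4 kips.
Block shear: shear path 1×[1.3125+2×2.875] = 1×7.0625 in, A_gv = 2.207, A_nv = 1×(7.0625 − 2.5×1)×0.3125 = 1.4258 in²; tension to near edge: (1.6875 − 0.5×1)×0.3125 = 0.37109 in². R_n = min(0.6×65×1.4258, 0.6×50×2.207) + 1.0×65×0.37109 = min(55.606, 66.21) + 24.121 = 79.727 kips. φR_n = 0.75 × 79.727 = 59.8 kips.
Governing: min(113.6, 79.4, 59.8) = 59.8 kips → block shear.

59.8 kips (block shear governs)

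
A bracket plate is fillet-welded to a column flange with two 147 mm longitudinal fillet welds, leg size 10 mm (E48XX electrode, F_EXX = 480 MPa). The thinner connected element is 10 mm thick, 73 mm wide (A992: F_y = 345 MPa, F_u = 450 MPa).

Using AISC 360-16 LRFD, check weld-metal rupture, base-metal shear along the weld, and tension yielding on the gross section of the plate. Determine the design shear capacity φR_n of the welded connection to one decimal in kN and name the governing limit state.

226.7 kN (gross-section yield governs)

Weld metal: throat = 0.707×10 = 7.07 mm, L = 2×147 = 294 mm. φR_n = 0.75 × 0.6 × 480 × 7.07 × 294 = 449.0 kN.
Base metal shear (10 mm plate): yield φR_n = 1.0×0.6×345×10×294 = 608.6 kN; rupture φR_n = 0.75×0.6×450×10×294 = 595.4 kN; take 595.4 kN (rupture).
Tension yield (gross): A_g = 73×10 = 730 mm². φR_n = 0.90 × 345 × 730 = 226.7 kN.
Governing: min(449.0, 595.4, 226.7) = 226.7 kN → gross-section yield.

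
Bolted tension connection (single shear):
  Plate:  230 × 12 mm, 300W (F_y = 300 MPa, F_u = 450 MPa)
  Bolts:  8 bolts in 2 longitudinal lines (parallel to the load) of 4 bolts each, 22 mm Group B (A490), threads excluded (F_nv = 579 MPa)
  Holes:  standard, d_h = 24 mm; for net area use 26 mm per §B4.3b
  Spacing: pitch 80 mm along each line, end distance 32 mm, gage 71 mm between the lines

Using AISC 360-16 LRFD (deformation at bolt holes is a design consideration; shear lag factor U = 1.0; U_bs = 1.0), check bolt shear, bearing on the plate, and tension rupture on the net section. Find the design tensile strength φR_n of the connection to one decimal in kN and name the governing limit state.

720.9 kN (net-section rupture governs)

Bolt shear: A_b = π(22)²/4 = 380.13 mm². φR_n = 0.75 × 579 × 380.13 × 8 × 1 = 1320.6 kN.
Bearing (12 mm plate, F_u = 450 MPa): end bolts L_c = 32 − 24/2 = 20, R_n = min(1.2×20×12×450, 2.4×22×12×450) = 129.6 kN/bolt; interior L_c = 80 − 24 = 56, R_n = 285.12 kN/bolt. φR_n = 0.75 × (2×129.6 + 6×285.12) = 1477.4 kN.
Tension rupture (net): A_n = (230 − 2×26)×12 = 2136 mm² (U = 1.0, A_e = A_n). φR_n = 0.75 × 450 × 2136 = 720.9 kN.
Governing: min(1320.6, 1477.4, 720.9) = 720.9 kN → net-section rupture.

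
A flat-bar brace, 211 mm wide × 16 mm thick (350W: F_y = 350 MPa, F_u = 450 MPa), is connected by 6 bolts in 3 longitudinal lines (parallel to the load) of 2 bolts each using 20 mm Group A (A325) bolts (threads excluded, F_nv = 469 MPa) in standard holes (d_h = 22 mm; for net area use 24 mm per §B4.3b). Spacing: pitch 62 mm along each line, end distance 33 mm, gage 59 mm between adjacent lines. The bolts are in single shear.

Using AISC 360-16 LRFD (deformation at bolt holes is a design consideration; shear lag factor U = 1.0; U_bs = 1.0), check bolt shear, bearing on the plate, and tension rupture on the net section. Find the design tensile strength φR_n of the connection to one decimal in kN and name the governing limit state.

Bolt shear: A_b = π(20)²/4 = 314.16 mm². φR_n = 0.75 × 469 × 314.16 × 6 × 1 = 663.0 kN.
Bearing (16 mm plate, F_u = 450 MPa): end bolts L_c = 33 − 22/2 = 22, R_n = min(1.2×22×16×450, 2.4×20×16×450) = 190.08 kN/bolt; interior L_c = 62 − 22 = 40, R_n = 345.6 kN/bolt. φR_n = 0.75 × (3×190.08 + 3×345.6) = 1205.3 kN.
Tension rupture (net): A_n = (211 − 3×24)×16 = 2224 mm² (U = 1.0, A_e = A_n). φR_n = 0.75 × 450 × 2224 = 750.6 kN.
Governing: min(663.0, 1205.3, 750.6) = 663.0 kN → bolt shear.

663.0 kN (bolt shear governs)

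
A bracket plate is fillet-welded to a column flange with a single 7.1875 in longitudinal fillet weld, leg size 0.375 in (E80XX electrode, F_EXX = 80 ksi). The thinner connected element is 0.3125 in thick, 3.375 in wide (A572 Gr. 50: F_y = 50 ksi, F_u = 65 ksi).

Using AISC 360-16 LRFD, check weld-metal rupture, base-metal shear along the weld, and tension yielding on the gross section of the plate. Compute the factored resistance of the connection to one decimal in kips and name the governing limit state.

Weld metal: throat = 0.707×0.375 = 0.26513 in, L = 7.1875 in. φR_n = 0.75 × 0.6 × 80 × 0.26513 × 7.1875 = 68.6 kips.
Base metal shear (0.3125 in plate): yield φR_n = 1.0×0.6×50×0.3125×7.1875 = 67.4 kips; rupture φR_n = 0.75×0.6×65×0.3125×7.1875 = 65.7 kips; take 65.7 kips (rupture).
Tension yield (gross): A_g = 3.375×0.3125 = 1.0547 in². φR_n = 0.90 × 50 × 1.0547 = 47.5 kips.
Governing: min(68.6, 65.7, 47.5) = 47.5 kips → gross-section yield.

47.5 kips (gross-section yield governs)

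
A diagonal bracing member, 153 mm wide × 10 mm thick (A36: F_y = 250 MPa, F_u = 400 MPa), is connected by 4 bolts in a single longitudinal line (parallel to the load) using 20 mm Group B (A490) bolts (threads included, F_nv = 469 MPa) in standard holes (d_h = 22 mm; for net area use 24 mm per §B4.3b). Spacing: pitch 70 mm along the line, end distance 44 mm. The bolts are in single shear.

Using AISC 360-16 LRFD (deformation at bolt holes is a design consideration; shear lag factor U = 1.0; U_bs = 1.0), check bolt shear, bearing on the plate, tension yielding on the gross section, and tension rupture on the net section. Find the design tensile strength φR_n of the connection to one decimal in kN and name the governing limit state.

Bolt shear: A_b = π(20)²/4 = 314.16 mm². φR_n = 0.75 × 469 × 314.16 × 4 × 1 = 442.0 kN.
Bearing (10 mm plate, F_u = 400 MPa): end bolts L_c = 44 − 22/2 = 33, R_n = min(1.2×33×10×400, 2.4×20×10×400) = 158.4 kN/bolt; interior L_c = 70 − 22 = 48, R_n = 192 kN/bolt. φR_n = 0.75 × (1×158.4 + 3×192) = 550.8 kN.
Tension yield (gross): A_g = 153×10 = 1530 mm². φR_n = 0.90 × 250 × 1530 = 344.3 kN.
Tension rupture (net): A_n = (153 − 1×24)×10 = 1290 mm² (U = 1.0, A_e = A_n). φR_n = 0.75 × 400 × 1290 = 387.0 kN.
Governing: min(442.0, 550.8, 344.3, 387.0) = 344.3 kN → gross-section yield.

344.3 kN (gross-section yield governs)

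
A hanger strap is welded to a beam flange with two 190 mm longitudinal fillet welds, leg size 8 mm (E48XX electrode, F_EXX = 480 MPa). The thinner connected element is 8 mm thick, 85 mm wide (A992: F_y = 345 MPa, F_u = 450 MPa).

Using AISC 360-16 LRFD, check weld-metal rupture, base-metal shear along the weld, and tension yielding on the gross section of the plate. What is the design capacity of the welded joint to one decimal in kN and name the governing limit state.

211.1 kN (gross-section yield governs)

Weld metal: throat = 0.707×8 = 5.656 mm, L = 2×190 = 380 mm. φR_n = 0.75 × 0.6 × 480 × 5.656 × 380 = 464.2 kN.
Base metal shear (8 mm plate): yield φR_n = 1.0×0.6×345×8×380 = 629.3 kN; rupture φR_n = 0.75×0.6×450×8×380 = 615.6 kN; take 615.6 kN (rupture).
Tension yield (gross): A_g = 85×8 = 680 mm². φR_n = 0.90 × 345 × 680 = 211.1 kN.
Governing: min(464.2, 615.6, 211.1) = 211.1 kN → gross-section yield.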